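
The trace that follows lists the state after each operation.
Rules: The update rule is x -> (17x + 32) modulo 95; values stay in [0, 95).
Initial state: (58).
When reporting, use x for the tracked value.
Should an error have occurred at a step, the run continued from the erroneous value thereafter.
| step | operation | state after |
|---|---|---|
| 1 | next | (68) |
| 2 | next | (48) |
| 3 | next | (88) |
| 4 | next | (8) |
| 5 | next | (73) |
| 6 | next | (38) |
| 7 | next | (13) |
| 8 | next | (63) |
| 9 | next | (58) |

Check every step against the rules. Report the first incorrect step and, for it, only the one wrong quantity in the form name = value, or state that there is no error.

Step 1: x = (17*58 + 32) mod 95 = 68 — same as recorded.
Step 2: x = (17*68 + 32) mod 95 = 48 — checks out.
Step 3: x = (17*48 + 32) mod 95 = 88 — no discrepancy.
Step 4: x = (17*88 + 32) mod 95 = 8 — no discrepancy.
Step 5: x = (17*8 + 32) mod 95 = 73 — verified.
Step 6: x = (17*73 + 32) mod 95 = 38 — confirmed correct.
Step 7: x = (17*38 + 32) mod 95 = 13 — exactly as logged.
Step 8: x = (17*13 + 32) mod 95 = 63 — matches.
Step 9: x = (17*63 + 32) mod 95 = 58 — exactly as logged.
All steps check out; nothing to correct.

no error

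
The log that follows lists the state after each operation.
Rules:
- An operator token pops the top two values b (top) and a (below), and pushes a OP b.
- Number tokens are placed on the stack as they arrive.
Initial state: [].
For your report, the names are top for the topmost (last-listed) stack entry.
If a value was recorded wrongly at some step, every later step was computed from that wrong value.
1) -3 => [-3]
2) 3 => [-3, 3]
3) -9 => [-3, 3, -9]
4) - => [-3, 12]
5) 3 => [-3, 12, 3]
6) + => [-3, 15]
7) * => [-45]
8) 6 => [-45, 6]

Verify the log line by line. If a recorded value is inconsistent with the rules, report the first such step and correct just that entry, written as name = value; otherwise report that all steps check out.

no error

Step 1: push -3: top = -3 — matches.
Step 2: push 3: top = 3 — same as recorded.
Step 3: push -9: top = -9 — verified.
Step 4: 3 - -9 = 12 — in agreement.
Step 5: push 3: top = 3 — checks out.
Step 6: 12 + 3 = 15 — same as recorded.
Step 7: -3 * 15 = -45 — exactly as logged.
Step 8: push 6: top = 6 — in agreement.
All entries verified; no error found.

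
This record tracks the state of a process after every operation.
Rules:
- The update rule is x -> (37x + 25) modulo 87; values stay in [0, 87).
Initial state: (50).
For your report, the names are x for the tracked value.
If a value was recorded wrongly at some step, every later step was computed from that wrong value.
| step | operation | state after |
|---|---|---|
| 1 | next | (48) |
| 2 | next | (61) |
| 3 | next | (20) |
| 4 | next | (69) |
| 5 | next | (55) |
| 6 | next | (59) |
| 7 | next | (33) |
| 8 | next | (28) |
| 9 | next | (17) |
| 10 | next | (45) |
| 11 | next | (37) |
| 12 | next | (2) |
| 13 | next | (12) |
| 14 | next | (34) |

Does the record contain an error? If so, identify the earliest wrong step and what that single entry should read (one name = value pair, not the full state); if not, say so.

1. x = (37*50 + 25) mod 87 = 48 (consistent with the record)
2. x = (37*48 + 25) mod 87 = 61 (in agreement)
3. x = (37*61 + 25) mod 87 = 20 (agrees with the record)
4. x = (37*20 + 25) mod 87 = 69 (checks out)
5. x = (37*69 + 25) mod 87 = 55 (no discrepancy)
6. x = (37*55 + 25) mod 87 = 59 (consistent with the record)
7. x = (37*59 + 25) mod 87 = 33 (consistent with the record)
8. x = (37*33 + 25) mod 87 = 28 (consistent with the record)
9. x = (37*28 + 25) mod 87 = 17 (confirmed correct)
10. x = (37*17 + 25) mod 87 = 45 (agrees with the record)
11. x = (37*45 + 25) mod 87 = 37 (verified)
12. x = (37*37 + 25) mod 87 = 2 (confirmed correct)
13. x = (37*2 + 25) mod 87 = 12 (verified)
14. x = (37*12 + 25) mod 87 = 34 (confirmed correct)
All entries verified; no error found.

no error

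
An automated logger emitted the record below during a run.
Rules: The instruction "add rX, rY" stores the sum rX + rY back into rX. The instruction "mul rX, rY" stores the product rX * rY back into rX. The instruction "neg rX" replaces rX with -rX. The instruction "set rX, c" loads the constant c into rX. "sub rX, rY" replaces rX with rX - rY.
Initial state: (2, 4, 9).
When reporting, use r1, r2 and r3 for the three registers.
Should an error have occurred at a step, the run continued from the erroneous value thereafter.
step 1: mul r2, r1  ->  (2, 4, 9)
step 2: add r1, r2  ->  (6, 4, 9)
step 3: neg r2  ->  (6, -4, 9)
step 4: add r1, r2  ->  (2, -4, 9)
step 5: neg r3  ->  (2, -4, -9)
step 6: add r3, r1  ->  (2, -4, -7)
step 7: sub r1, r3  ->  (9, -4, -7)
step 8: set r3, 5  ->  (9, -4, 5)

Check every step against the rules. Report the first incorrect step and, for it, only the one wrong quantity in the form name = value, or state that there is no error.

Recomputing the run from the initial state:
step 1: r1 = 2, r2 = 8, r3 = 9
step 2: r1 = 10, r2 = 8, r3 = 9
step 3: r1 = 10, r2 = -8, r3 = 9
step 4: r1 = 2, r2 = -8, r3 = 9
step 5: r1 = 2, r2 = -8, r3 = -9
step 6: r1 = 2, r2 = -8, r3 = -7
step 7: r1 = 9, r2 = -8, r3 = -7
step 8: r1 = 9, r2 = -8, r3 = 5
The first disagreement with the record is at step 1, where the value should be r2 = 8.

step 1, r2 = 8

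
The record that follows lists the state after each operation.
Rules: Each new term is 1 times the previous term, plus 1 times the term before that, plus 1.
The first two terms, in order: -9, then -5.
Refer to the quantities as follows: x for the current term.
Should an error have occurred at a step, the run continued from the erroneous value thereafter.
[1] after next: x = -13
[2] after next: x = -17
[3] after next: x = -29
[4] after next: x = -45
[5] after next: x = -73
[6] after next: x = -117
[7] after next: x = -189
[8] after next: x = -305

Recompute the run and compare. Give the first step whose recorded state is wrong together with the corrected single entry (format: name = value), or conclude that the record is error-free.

no error

Step 1: x = 1*(-5) + (1)*(-9) + (1) = -13 — verified.
Step 2: x = 1*(-13) + (1)*(-5) + (1) = -17 — same as recorded.
Step 3: x = 1*(-17) + (1)*(-13) + (1) = -29 — consistent with the record.
Step 4: x = 1*(-29) + (1)*(-17) + (1) = -45 — in agreement.
Step 5: x = 1*(-45) + (1)*(-29) + (1) = -73 — exactly as logged.
Step 6: x = 1*(-73) + (1)*(-45) + (1) = -117 — same as recorded.
Step 7: x = 1*(-117) + (1)*(-73) + (1) = -189 — agrees with the record.
Step 8: x = 1*(-189) + (1)*(-117) + (1) = -305 — in agreement.
All steps check out; nothing to correct.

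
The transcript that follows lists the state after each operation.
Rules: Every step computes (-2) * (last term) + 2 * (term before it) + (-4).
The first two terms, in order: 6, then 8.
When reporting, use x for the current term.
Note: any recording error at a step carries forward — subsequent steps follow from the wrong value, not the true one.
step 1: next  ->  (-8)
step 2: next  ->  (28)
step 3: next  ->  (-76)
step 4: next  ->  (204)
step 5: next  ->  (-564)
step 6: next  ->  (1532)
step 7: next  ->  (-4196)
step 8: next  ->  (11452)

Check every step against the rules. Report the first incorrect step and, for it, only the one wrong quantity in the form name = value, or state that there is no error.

1. x = -2*(8) + (2)*(6) + (-4) = -8 (checks out)
2. x = -2*(-8) + (2)*(8) + (-4) = 28 (verified)
3. x = -2*(28) + (2)*(-8) + (-4) = -76 (no discrepancy)
4. x = -2*(-76) + (2)*(28) + (-4) = 204 (matches)
5. x = -2*(204) + (2)*(-76) + (-4) = -564 (no discrepancy)
6. x = -2*(-564) + (2)*(204) + (-4) = 1532 (verified)
7. x = -2*(1532) + (2)*(-564) + (-4) = -4196 (no discrepancy)
8. x = -2*(-4196) + (2)*(1532) + (-4) = 11452 (matches)
The whole run recomputes cleanly — no discrepancies.

no error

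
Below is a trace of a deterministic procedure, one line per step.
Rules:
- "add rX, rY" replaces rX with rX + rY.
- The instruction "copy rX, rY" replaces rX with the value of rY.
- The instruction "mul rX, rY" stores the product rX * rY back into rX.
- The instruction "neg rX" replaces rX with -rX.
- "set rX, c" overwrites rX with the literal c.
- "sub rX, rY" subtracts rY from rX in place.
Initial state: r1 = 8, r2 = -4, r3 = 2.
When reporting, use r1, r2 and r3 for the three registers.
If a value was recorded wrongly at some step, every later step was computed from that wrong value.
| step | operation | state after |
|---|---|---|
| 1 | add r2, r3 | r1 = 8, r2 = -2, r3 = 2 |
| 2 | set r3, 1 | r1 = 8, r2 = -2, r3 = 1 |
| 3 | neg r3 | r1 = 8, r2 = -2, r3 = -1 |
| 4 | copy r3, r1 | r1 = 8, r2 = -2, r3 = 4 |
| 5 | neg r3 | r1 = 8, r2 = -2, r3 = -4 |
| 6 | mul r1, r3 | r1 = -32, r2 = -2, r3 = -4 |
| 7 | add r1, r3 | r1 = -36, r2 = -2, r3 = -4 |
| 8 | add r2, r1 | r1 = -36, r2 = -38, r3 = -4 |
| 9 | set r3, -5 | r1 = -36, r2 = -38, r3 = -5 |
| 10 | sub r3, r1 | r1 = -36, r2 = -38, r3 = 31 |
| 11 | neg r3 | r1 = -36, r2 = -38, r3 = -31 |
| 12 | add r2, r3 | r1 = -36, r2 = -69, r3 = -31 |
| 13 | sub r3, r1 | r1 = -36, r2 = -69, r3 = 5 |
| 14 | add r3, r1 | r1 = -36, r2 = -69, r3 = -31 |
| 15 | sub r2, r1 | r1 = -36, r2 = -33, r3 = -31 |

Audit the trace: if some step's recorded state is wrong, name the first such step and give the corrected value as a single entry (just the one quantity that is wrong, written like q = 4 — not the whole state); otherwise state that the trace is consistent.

step 1: r2 = -4 + 2 = -2 -> matches
step 2: r3 = 1 -> consistent with the trace
step 3: r3 = -(1) = -1 -> same as recorded
step 4: r3 = 8 -> the recorded entry deviates here
That makes step 4 the first incorrect line — r3 = 8 is what it should show.

step 4, r3 = 8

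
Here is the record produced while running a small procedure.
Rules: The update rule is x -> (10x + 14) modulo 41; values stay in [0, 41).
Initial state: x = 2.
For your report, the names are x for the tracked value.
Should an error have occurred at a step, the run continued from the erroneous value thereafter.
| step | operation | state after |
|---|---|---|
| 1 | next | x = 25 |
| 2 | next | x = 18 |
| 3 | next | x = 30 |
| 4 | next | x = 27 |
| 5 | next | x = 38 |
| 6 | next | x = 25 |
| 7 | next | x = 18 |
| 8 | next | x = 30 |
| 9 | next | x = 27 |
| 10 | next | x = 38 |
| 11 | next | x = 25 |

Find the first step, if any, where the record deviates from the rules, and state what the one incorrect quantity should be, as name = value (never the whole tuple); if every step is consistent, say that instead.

Step 1: x = (10*2 + 14) mod 41 = 34 — a discrepancy with the record.
First deviation found at step 1; the corrected entry is x = 34.

step 1, x = 34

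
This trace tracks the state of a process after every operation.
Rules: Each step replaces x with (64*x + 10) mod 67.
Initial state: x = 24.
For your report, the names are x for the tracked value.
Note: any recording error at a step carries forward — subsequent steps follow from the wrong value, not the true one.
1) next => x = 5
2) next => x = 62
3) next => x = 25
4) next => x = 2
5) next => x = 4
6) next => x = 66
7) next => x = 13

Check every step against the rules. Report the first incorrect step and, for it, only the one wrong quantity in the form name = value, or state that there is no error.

step 6, x = 65

1. x = (64*24 + 10) mod 67 = 5 (same as recorded)
2. x = (64*5 + 10) mod 67 = 62 (checks out)
3. x = (64*62 + 10) mod 67 = 25 (in agreement)
4. x = (64*25 + 10) mod 67 = 2 (in agreement)
5. x = (64*2 + 10) mod 67 = 4 (same as recorded)
6. x = (64*4 + 10) mod 67 = 65 (a discrepancy with the trace)
The audit stops at step 6: the recorded entry is wrong and should be x = 65.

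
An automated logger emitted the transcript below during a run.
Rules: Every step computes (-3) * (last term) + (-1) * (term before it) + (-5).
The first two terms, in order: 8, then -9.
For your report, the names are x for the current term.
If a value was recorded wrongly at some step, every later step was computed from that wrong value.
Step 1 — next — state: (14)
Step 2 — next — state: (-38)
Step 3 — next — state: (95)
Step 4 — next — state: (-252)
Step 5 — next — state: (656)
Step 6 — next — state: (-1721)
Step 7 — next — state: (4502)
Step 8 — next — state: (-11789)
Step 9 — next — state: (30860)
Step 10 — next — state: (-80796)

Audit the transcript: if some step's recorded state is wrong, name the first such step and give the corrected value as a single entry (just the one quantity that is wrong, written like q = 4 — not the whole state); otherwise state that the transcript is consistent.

step 8, x = -11790

Recomputing the run from the initial state:
step 1: x = 14
step 2: x = -38
step 3: x = 95
step 4: x = -252
step 5: x = 656
step 6: x = -1721
step 7: x = 4502
step 8: x = -11790
step 9: x = 30863
step 10: x = -80804
The first disagreement with the transcript is at step 8, where the value should be x = -11790.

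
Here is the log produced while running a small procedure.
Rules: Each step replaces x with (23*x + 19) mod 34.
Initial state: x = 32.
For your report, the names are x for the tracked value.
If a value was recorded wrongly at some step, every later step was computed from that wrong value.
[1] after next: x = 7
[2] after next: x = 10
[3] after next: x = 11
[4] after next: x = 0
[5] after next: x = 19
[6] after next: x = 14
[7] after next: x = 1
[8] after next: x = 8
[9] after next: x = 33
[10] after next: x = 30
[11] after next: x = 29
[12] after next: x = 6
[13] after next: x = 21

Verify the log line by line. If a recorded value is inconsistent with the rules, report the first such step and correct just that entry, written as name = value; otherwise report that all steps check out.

no error

Recomputing the run from the initial state:
step 1: x = 7
step 2: x = 10
step 3: x = 11
step 4: x = 0
step 5: x = 19
step 6: x = 14
step 7: x = 1
step 8: x = 8
step 9: x = 33
step 10: x = 30
step 11: x = 29
step 12: x = 6
step 13: x = 21
This matches the log at every step.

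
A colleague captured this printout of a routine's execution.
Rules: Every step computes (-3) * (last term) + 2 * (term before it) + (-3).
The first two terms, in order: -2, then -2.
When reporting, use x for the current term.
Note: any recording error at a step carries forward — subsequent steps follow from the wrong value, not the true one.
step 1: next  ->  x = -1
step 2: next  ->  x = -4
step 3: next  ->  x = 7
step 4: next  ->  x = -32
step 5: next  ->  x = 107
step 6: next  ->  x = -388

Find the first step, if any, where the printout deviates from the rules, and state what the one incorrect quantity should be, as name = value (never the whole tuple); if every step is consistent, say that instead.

no error

step 1: x = -3*(-2) + (2)*(-2) + (-3) = -1 -> in agreement
step 2: x = -3*(-1) + (2)*(-2) + (-3) = -4 -> exactly as logged
step 3: x = -3*(-4) + (2)*(-1) + (-3) = 7 -> agrees with the printout
step 4: x = -3*(7) + (2)*(-4) + (-3) = -32 -> checks out
step 5: x = -3*(-32) + (2)*(7) + (-3) = 107 -> confirmed correct
step 6: x = -3*(107) + (2)*(-32) + (-3) = -388 -> agrees with the printout
Every step is consistent.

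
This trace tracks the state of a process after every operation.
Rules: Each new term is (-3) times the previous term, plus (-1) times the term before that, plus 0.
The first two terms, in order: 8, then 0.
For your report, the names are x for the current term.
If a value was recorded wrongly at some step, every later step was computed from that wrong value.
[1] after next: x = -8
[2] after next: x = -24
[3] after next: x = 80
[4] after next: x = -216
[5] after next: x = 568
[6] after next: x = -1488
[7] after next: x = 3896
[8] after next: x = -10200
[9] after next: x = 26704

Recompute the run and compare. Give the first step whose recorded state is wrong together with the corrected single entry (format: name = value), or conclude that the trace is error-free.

step 2, x = 24

1. x = -3*(0) + (-1)*(8) + (0) = -8 (in agreement)
2. x = -3*(-8) + (-1)*(0) + (0) = 24 (not what was recorded)
First incorrect step: 2; the correct value is x = 24.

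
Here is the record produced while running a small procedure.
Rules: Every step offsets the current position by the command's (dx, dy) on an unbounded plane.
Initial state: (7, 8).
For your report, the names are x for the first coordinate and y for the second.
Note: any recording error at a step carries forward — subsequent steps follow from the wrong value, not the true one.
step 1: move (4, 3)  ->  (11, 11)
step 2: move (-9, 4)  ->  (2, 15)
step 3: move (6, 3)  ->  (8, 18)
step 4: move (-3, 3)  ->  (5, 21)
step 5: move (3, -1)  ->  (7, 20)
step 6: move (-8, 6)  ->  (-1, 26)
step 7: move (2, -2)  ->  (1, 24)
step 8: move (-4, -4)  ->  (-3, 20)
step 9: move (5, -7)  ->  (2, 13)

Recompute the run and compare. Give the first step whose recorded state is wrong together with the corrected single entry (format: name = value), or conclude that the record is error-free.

step 5, x = 8

Step 1: x = 7 + (4) = 11, y = 8 + (3) = 11 — agrees with the record.
Step 2: x = 11 + (-9) = 2, y = 11 + (4) = 15 — confirmed correct.
Step 3: x = 2 + (6) = 8, y = 15 + (3) = 18 — no discrepancy.
Step 4: x = 8 + (-3) = 5, y = 18 + (3) = 21 — exactly as logged.
Step 5: x = 5 + (3) = 8, y = 21 + (-1) = 20 — the record has a different value.
The earliest wrong entry is at step 5: it should read x = 8.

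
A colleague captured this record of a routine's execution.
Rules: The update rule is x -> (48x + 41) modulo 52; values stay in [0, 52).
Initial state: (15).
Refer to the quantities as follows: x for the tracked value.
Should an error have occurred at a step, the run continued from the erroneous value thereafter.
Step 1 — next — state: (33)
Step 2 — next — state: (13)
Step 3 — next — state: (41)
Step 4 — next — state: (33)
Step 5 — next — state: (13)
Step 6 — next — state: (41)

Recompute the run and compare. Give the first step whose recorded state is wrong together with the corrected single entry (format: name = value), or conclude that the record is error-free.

Step 1: x = (48*15 + 41) mod 52 = 33 — agrees with the record.
Step 2: x = (48*33 + 41) mod 52 = 13 — checks out.
Step 3: x = (48*13 + 41) mod 52 = 41 — no discrepancy.
Step 4: x = (48*41 + 41) mod 52 = 33 — exactly as logged.
Step 5: x = (48*33 + 41) mod 52 = 13 — same as recorded.
Step 6: x = (48*13 + 41) mod 52 = 41 — no discrepancy.
All steps check out; nothing to correct.

no error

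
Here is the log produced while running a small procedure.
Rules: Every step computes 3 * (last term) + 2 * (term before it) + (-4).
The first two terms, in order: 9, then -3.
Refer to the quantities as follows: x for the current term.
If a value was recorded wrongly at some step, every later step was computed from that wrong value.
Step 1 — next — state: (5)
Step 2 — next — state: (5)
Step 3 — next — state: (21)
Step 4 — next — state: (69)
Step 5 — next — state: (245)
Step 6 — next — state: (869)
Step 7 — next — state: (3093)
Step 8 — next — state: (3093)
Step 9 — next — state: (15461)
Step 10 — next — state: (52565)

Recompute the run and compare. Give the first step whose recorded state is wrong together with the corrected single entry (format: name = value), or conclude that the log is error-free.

step 8, x = 11013

Step 1: x = 3*(-3) + (2)*(9) + (-4) = 5 — matches.
Step 2: x = 3*(5) + (2)*(-3) + (-4) = 5 — no discrepancy.
Step 3: x = 3*(5) + (2)*(5) + (-4) = 21 — matches.
Step 4: x = 3*(21) + (2)*(5) + (-4) = 69 — no discrepancy.
Step 5: x = 3*(69) + (2)*(21) + (-4) = 245 — consistent with the log.
Step 6: x = 3*(245) + (2)*(69) + (-4) = 869 — confirmed correct.
Step 7: x = 3*(869) + (2)*(245) + (-4) = 3093 — agrees with the log.
Step 8: x = 3*(3093) + (2)*(869) + (-4) = 11013 — the entry is off here.
First incorrect step: 8; the correct value is x = 11013.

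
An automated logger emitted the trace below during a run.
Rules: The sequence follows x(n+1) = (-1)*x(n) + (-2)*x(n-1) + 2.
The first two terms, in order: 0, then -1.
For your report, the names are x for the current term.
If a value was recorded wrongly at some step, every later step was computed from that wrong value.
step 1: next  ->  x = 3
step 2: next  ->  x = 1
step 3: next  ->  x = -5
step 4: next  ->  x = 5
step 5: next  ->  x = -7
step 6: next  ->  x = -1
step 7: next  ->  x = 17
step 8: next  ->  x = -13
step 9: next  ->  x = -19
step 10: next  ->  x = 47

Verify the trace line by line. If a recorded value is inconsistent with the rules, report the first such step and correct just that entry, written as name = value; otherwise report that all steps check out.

step 5, x = 7

Step 1: x = -1*(-1) + (-2)*(0) + (2) = 3 — in agreement.
Step 2: x = -1*(3) + (-2)*(-1) + (2) = 1 — confirmed correct.
Step 3: x = -1*(1) + (-2)*(3) + (2) = -5 — no discrepancy.
Step 4: x = -1*(-5) + (-2)*(1) + (2) = 5 — exactly as logged.
Step 5: x = -1*(5) + (-2)*(-5) + (2) = 7 — a discrepancy with the trace.
That makes step 5 the first incorrect line — x = 7 is what it should show.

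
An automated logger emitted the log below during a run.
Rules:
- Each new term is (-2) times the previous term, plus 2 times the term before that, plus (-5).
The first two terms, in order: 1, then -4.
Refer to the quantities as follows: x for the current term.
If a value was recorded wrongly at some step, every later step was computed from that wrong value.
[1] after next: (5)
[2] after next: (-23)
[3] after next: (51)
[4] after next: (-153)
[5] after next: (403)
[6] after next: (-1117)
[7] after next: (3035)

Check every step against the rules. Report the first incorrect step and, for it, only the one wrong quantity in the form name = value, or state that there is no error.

Step 1: x = -2*(-4) + (2)*(1) + (-5) = 5 — in agreement.
Step 2: x = -2*(5) + (2)*(-4) + (-5) = -23 — verified.
Step 3: x = -2*(-23) + (2)*(5) + (-5) = 51 — consistent with the log.
Step 4: x = -2*(51) + (2)*(-23) + (-5) = -153 — in agreement.
Step 5: x = -2*(-153) + (2)*(51) + (-5) = 403 — matches.
Step 6: x = -2*(403) + (2)*(-153) + (-5) = -1117 — confirmed correct.
Step 7: x = -2*(-1117) + (2)*(403) + (-5) = 3035 — no discrepancy.
All entries verified; no error found.

no error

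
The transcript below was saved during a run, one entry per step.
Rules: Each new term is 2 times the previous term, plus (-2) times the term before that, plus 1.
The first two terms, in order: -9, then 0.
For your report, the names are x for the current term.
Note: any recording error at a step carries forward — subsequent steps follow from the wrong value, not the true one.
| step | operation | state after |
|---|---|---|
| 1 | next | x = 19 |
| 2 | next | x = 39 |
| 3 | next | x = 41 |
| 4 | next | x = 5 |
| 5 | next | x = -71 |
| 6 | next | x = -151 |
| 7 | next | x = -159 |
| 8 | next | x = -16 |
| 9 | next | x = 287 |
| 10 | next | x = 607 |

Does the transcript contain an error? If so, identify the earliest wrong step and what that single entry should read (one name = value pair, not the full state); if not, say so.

Recomputing the run from the initial state:
step 1: x = 19
step 2: x = 39
step 3: x = 41
step 4: x = 5
step 5: x = -71
step 6: x = -151
step 7: x = -159
step 8: x = -15
step 9: x = 289
step 10: x = 609
The first disagreement with the transcript is at step 8, where the value should be x = -15.

step 8, x = -15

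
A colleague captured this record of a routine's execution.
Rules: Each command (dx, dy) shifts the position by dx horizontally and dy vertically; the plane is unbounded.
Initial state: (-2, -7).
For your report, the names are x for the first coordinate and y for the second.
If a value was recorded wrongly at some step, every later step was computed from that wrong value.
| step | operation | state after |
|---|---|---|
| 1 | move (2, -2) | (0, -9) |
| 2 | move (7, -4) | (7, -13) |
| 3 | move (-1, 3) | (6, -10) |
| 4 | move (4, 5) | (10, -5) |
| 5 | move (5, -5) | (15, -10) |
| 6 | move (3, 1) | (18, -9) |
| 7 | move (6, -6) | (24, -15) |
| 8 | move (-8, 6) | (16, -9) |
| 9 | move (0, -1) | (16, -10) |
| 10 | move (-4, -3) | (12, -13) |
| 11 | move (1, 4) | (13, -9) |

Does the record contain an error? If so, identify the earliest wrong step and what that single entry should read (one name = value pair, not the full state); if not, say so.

no error

Step 1: x = -2 + (2) = 0, y = -7 + (-2) = -9 — checks out.
Step 2: x = 0 + (7) = 7, y = -9 + (-4) = -13 — verified.
Step 3: x = 7 + (-1) = 6, y = -13 + (3) = -10 — checks out.
Step 4: x = 6 + (4) = 10, y = -10 + (5) = -5 — checks out.
Step 5: x = 10 + (5) = 15, y = -5 + (-5) = -10 — confirmed correct.
Step 6: x = 15 + (3) = 18, y = -10 + (1) = -9 — verified.
Step 7: x = 18 + (6) = 24, y = -9 + (-6) = -15 — verified.
Step 8: x = 24 + (-8) = 16, y = -15 + (6) = -9 — exactly as logged.
Step 9: x = 16 + (0) = 16, y = -9 + (-1) = -10 — no discrepancy.
Step 10: x = 16 + (-4) = 12, y = -10 + (-3) = -13 — confirmed correct.
Step 11: x = 12 + (1) = 13, y = -13 + (4) = -9 — confirmed correct.
Nothing is out of place; the run is error-free.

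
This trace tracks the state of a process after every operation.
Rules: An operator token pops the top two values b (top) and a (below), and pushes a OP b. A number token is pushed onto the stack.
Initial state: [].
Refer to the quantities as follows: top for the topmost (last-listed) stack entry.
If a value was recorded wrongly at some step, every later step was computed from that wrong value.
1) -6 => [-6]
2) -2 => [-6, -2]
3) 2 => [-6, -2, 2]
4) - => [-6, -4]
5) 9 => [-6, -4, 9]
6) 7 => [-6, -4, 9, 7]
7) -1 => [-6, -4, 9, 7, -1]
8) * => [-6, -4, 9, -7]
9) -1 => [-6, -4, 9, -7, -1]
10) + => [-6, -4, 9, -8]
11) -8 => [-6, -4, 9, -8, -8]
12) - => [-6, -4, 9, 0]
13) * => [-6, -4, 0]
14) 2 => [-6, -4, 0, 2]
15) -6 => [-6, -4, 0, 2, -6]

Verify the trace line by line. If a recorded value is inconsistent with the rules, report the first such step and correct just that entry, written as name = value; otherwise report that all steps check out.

no error

Recomputing the run from the initial state:
step 1: [-6]
step 2: [-6, -2]
step 3: [-6, -2, 2]
step 4: [-6, -4]
step 5: [-6, -4, 9]
step 6: [-6, -4, 9, 7]
step 7: [-6, -4, 9, 7, -1]
step 8: [-6, -4, 9, -7]
step 9: [-6, -4, 9, -7, -1]
step 10: [-6, -4, 9, -8]
step 11: [-6, -4, 9, -8, -8]
step 12: [-6, -4, 9, 0]
step 13: [-6, -4, 0]
step 14: [-6, -4, 0, 2]
step 15: [-6, -4, 0, 2, -6]
This matches the trace at every step.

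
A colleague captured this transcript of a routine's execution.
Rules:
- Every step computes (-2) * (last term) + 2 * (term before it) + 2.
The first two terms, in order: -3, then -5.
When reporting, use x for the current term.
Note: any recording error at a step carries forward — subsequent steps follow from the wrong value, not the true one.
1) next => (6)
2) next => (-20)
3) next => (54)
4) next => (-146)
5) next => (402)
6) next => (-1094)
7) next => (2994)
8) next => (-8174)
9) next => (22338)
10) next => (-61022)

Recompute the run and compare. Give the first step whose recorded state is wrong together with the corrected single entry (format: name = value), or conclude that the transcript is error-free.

no error

Recomputing the run from the initial state:
step 1: x = 6
step 2: x = -20
step 3: x = 54
step 4: x = -146
step 5: x = 402
step 6: x = -1094
step 7: x = 2994
step 8: x = -8174
step 9: x = 22338
step 10: x = -61022
This matches the transcript at every step.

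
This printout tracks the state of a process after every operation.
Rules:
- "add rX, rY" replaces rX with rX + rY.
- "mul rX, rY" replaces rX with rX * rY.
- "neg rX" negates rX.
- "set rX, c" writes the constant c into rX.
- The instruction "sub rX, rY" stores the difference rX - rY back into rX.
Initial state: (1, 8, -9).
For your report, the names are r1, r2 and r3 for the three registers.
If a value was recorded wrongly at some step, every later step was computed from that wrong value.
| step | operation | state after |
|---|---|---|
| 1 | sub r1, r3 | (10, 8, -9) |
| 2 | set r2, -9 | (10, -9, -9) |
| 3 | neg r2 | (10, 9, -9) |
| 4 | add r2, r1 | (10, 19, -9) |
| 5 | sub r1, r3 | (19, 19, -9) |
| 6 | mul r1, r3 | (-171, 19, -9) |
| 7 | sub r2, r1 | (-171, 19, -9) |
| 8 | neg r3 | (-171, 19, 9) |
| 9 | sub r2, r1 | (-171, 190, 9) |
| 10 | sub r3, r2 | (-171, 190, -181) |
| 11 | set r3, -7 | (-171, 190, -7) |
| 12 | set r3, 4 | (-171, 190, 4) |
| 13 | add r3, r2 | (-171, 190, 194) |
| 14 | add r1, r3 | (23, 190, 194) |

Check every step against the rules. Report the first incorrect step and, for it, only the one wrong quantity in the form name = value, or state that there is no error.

step 7, r2 = 190

1. r1 = 1 - -9 = 10 (checks out)
2. r2 = -9 (confirmed correct)
3. r2 = -(-9) = 9 (same as recorded)
4. r2 = 9 + 10 = 19 (same as recorded)
5. r1 = 10 - -9 = 19 (matches)
6. r1 = 19 * -9 = -171 (in agreement)
7. r2 = 19 - -171 = 190 (the entry is off here)
Conclusion: step 7 carries the first error; the entry should be r2 = 190.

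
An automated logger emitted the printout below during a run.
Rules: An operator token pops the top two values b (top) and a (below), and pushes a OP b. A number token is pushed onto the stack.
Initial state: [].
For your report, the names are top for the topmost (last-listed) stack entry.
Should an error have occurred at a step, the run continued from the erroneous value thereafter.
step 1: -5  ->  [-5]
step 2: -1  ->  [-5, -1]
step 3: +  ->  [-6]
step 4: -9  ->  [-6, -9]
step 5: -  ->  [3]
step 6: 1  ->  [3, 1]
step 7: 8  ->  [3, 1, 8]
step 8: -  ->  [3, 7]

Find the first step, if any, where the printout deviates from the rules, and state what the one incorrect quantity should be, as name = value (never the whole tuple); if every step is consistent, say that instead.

step 8, top = -7

step 1: push -5: top = -5 -> verified
step 2: push -1: top = -1 -> confirmed correct
step 3: -5 + -1 = -6 -> no discrepancy
step 4: push -9: top = -9 -> consistent with the printout
step 5: -6 - -9 = 3 -> same as recorded
step 6: push 1: top = 1 -> matches
step 7: push 8: top = 8 -> agrees with the printout
step 8: 1 - 8 = -7 -> this is not what the printout shows
The audit stops at step 8: the recorded entry is wrong and should be top = -7.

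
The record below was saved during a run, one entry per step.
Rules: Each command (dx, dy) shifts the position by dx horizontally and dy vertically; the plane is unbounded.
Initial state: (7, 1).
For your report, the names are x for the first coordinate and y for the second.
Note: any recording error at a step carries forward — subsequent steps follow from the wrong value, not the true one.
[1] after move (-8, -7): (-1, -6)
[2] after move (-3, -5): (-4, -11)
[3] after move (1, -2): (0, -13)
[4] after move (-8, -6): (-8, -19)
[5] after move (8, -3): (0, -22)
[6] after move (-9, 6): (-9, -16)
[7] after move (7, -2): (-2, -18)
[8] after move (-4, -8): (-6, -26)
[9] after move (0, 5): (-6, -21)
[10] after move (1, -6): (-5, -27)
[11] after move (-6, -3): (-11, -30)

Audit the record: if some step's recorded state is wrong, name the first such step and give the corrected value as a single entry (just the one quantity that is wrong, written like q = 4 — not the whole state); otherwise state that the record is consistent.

step 3, x = -3

1. x = 7 + (-8) = -1, y = 1 + (-7) = -6 (confirmed correct)
2. x = -1 + (-3) = -4, y = -6 + (-5) = -11 (exactly as logged)
3. x = -4 + (1) = -3, y = -11 + (-2) = -13 (the entry is off here)
First deviation found at step 3; the corrected entry is x = -3.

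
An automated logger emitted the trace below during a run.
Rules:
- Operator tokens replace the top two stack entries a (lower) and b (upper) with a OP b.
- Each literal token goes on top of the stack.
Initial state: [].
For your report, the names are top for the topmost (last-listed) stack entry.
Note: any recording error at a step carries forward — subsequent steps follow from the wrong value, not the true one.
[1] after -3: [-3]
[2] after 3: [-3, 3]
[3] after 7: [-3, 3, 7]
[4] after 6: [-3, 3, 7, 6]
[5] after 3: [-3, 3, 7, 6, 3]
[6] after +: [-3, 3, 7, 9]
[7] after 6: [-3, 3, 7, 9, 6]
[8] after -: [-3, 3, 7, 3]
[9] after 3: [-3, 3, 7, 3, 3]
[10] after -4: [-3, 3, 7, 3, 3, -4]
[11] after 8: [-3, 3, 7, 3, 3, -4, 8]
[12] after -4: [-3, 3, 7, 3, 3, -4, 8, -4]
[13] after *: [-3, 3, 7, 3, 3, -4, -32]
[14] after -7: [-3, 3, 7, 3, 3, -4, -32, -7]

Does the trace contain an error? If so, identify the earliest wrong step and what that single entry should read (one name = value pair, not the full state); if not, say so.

Recomputing the run from the initial state:
step 1: [-3]
step 2: [-3, 3]
step 3: [-3, 3, 7]
step 4: [-3, 3, 7, 6]
step 5: [-3, 3, 7, 6, 3]
step 6: [-3, 3, 7, 9]
step 7: [-3, 3, 7, 9, 6]
step 8: [-3, 3, 7, 3]
step 9: [-3, 3, 7, 3, 3]
step 10: [-3, 3, 7, 3, 3, -4]
step 11: [-3, 3, 7, 3, 3, -4, 8]
step 12: [-3, 3, 7, 3, 3, -4, 8, -4]
step 13: [-3, 3, 7, 3, 3, -4, -32]
step 14: [-3, 3, 7, 3, 3, -4, -32, -7]
This matches the trace at every step.

no error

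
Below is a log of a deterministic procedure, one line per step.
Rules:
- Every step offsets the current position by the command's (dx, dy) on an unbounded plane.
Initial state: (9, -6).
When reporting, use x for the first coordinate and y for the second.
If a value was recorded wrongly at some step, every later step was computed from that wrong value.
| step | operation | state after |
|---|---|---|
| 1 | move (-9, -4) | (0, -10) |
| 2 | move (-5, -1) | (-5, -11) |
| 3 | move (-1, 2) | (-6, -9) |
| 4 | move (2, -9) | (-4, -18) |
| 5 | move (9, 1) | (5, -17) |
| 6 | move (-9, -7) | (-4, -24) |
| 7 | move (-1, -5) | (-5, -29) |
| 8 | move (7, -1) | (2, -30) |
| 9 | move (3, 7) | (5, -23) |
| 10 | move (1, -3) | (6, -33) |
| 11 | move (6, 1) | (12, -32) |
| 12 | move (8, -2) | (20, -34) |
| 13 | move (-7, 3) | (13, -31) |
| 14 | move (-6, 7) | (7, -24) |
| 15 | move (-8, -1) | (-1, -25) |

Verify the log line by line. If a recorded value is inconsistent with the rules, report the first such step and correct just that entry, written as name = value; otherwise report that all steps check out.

Recomputing the run from the initial state:
step 1: x = 0, y = -10
step 2: x = -5, y = -11
step 3: x = -6, y = -9
step 4: x = -4, y = -18
step 5: x = 5, y = -17
step 6: x = -4, y = -24
step 7: x = -5, y = -29
step 8: x = 2, y = -30
step 9: x = 5, y = -23
step 10: x = 6, y = -26
step 11: x = 12, y = -25
step 12: x = 20, y = -27
step 13: x = 13, y = -24
step 14: x = 7, y = -17
step 15: x = -1, y = -18
The first disagreement with the log is at step 10, where the value should be y = -26.

step 10, y = -26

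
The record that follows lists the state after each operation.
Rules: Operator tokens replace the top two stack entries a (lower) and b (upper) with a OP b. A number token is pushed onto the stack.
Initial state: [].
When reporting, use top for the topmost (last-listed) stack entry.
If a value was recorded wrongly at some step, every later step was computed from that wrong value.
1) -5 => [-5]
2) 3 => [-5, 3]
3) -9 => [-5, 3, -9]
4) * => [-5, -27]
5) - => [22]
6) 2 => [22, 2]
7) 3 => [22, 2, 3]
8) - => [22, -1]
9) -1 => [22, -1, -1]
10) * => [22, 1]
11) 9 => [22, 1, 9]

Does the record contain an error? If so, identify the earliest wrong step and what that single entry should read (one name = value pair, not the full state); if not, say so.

Step 1: push -5: top = -5 — matches.
Step 2: push 3: top = 3 — confirmed correct.
Step 3: push -9: top = -9 — confirmed correct.
Step 4: 3 * -9 = -27 — verified.
Step 5: -5 - -27 = 22 — matches.
Step 6: push 2: top = 2 — checks out.
Step 7: push 3: top = 3 — exactly as logged.
Step 8: 2 - 3 = -1 — exactly as logged.
Step 9: push -1: top = -1 — consistent with the record.
Step 10: -1 * -1 = 1 — confirmed correct.
Step 11: push 9: top = 9 — matches.
Each recorded entry agrees with the recomputation.

no error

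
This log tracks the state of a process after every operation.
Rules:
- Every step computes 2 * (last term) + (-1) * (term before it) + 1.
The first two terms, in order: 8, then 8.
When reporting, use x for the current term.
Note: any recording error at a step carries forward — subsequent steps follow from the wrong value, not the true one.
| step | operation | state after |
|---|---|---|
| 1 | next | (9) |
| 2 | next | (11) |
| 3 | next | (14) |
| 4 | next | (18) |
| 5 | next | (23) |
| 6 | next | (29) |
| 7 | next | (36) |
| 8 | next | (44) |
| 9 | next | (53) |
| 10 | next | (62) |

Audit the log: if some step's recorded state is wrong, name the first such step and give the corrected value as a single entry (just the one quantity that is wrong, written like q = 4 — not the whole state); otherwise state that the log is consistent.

1. x = 2*(8) + (-1)*(8) + (1) = 9 (consistent with the log)
2. x = 2*(9) + (-1)*(8) + (1) = 11 (same as recorded)
3. x = 2*(11) + (-1)*(9) + (1) = 14 (no discrepancy)
4. x = 2*(14) + (-1)*(11) + (1) = 18 (verified)
5. x = 2*(18) + (-1)*(14) + (1) = 23 (consistent with the log)
6. x = 2*(23) + (-1)*(18) + (1) = 29 (exactly as logged)
7. x = 2*(29) + (-1)*(23) + (1) = 36 (consistent with the log)
8. x = 2*(36) + (-1)*(29) + (1) = 44 (checks out)
9. x = 2*(44) + (-1)*(36) + (1) = 53 (matches)
10. x = 2*(53) + (-1)*(44) + (1) = 63 (first mismatch against the log)
The audit stops at step 10: the recorded entry is wrong and should be x = 63.

step 10, x = 63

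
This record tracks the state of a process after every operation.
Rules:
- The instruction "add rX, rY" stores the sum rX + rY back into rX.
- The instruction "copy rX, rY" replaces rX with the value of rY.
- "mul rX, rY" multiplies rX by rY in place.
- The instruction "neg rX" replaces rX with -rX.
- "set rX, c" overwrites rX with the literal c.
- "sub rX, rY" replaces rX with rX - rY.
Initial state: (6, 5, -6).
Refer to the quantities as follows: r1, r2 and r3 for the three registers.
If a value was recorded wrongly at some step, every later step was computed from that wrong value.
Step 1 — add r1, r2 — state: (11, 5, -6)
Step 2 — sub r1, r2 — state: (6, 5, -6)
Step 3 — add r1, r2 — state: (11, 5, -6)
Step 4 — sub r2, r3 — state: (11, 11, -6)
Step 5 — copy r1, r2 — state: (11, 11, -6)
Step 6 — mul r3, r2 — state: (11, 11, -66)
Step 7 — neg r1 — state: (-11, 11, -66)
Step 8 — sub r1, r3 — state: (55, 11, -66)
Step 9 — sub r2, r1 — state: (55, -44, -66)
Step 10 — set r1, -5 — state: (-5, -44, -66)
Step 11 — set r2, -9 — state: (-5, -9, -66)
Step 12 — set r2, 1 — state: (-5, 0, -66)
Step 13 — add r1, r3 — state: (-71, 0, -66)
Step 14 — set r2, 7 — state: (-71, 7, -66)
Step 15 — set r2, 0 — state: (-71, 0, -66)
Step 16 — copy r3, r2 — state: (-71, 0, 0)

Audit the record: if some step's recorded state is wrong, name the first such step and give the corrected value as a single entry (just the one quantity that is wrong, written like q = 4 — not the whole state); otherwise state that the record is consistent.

step 12, r2 = 1

Recomputing the run from the initial state:
step 1: r1 = 11, r2 = 5, r3 = -6
step 2: r1 = 6, r2 = 5, r3 = -6
step 3: r1 = 11, r2 = 5, r3 = -6
step 4: r1 = 11, r2 = 11, r3 = -6
step 5: r1 = 11, r2 = 11, r3 = -6
step 6: r1 = 11, r2 = 11, r3 = -66
step 7: r1 = -11, r2 = 11, r3 = -66
step 8: r1 = 55, r2 = 11, r3 = -66
step 9: r1 = 55, r2 = -44, r3 = -66
step 10: r1 = -5, r2 = -44, r3 = -66
step 11: r1 = -5, r2 = -9, r3 = -66
step 12: r1 = -5, r2 = 1, r3 = -66
step 13: r1 = -71, r2 = 1, r3 = -66
step 14: r1 = -71, r2 = 7, r3 = -66
step 15: r1 = -71, r2 = 0, r3 = -66
step 16: r1 = -71, r2 = 0, r3 = 0
The first disagreement with the record is at step 12, where the value should be r2 = 1.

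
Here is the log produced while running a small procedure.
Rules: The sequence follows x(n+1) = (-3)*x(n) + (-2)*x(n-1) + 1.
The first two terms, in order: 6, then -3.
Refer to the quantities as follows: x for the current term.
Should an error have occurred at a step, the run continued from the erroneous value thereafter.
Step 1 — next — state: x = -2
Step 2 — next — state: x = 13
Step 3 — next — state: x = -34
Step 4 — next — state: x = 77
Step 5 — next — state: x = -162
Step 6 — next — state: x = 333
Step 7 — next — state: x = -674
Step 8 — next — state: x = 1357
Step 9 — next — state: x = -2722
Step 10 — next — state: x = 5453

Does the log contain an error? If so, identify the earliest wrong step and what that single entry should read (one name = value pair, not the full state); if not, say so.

Step 1: x = -3*(-3) + (-2)*(6) + (1) = -2 — matches.
Step 2: x = -3*(-2) + (-2)*(-3) + (1) = 13 — matches.
Step 3: x = -3*(13) + (-2)*(-2) + (1) = -34 — no discrepancy.
Step 4: x = -3*(-34) + (-2)*(13) + (1) = 77 — verified.
Step 5: x = -3*(77) + (-2)*(-34) + (1) = -162 — matches.
Step 6: x = -3*(-162) + (-2)*(77) + (1) = 333 — matches.
Step 7: x = -3*(333) + (-2)*(-162) + (1) = -674 — matches.
Step 8: x = -3*(-674) + (-2)*(333) + (1) = 1357 — verified.
Step 9: x = -3*(1357) + (-2)*(-674) + (1) = -2722 — in agreement.
Step 10: x = -3*(-2722) + (-2)*(1357) + (1) = 5453 — in agreement.
The recomputation confirms every line.

no error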